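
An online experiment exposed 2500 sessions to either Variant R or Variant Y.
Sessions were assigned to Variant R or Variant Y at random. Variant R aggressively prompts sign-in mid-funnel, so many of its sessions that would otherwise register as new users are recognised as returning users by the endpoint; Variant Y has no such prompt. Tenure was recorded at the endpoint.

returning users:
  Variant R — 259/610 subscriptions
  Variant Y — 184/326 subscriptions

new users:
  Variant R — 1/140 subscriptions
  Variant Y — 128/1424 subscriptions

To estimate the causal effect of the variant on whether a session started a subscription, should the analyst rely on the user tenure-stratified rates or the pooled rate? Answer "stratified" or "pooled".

Variant Y is higher inside every user tenure stratum but Variant R is higher in aggregate. Whether to stratify depends on how user tenure relates to the variant.
User tenure here is a post-treatment variable shaped by the variant; conditioning on it would introduce bias rather than remove it. The overall comparison is the causal one.
Pooled: Variant R 34.7% vs Variant Y 17.8%; Variant R is higher overall.

pooled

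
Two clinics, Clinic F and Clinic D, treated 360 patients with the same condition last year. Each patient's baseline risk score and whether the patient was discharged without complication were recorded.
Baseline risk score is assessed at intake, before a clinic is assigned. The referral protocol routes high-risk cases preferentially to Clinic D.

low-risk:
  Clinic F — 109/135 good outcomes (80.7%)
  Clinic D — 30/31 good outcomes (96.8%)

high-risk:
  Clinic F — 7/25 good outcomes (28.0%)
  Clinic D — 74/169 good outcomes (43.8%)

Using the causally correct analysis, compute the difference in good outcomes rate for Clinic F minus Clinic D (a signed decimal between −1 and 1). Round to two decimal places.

-0.16

Baseline risk score satisfies the back-door criterion: it is not a descendant of the clinic, and it blocks the spurious path from clinic to outcome. Adjusting for it (i.e., using the within-baseline risk score rates) gives the causal effect.
Adjusting over the population distribution of baseline risk score: 0.461·(0.807−0.968) + 0.539·(0.280−0.438) = -0.159.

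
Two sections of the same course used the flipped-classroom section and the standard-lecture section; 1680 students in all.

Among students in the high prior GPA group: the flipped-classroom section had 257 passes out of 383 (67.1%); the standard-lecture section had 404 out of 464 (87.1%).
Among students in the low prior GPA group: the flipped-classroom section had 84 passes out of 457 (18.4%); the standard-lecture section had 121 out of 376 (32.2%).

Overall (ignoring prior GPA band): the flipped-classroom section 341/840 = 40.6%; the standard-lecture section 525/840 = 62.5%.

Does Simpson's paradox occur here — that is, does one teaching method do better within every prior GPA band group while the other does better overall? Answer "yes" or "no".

no

Within each prior GPA band level (high prior GPA 67.1% vs 87.1%; low prior GPA 18.4% vs 32.2%), the standard-lecture section has the higher rate every time. Pooled: 40.6% vs 62.5% — the standard-lecture section has the higher rate overall. They agree.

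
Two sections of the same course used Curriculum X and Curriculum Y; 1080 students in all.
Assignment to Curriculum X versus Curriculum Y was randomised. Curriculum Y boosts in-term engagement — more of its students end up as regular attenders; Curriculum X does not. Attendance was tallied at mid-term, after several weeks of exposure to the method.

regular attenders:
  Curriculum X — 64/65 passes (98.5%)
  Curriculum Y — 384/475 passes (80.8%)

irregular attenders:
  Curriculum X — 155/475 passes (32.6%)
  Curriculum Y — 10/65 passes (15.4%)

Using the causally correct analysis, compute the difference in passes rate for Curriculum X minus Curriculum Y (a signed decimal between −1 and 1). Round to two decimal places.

Mid-term attendance here is a post-treatment variable shaped by the teaching method; conditioning on it would introduce bias rather than remove it. The overall comparison is the causal one.
The causal difference is the pooled difference: 0.406 − 0.730 = -0.324.

-0.32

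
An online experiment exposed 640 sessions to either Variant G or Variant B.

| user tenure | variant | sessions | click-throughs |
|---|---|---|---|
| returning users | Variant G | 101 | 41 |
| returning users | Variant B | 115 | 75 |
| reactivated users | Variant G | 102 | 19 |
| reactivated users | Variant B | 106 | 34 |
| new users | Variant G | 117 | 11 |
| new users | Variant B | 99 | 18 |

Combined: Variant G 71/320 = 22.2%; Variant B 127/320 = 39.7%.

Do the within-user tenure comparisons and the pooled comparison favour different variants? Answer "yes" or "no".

no

Within each user tenure level (returning users 40.6% vs 65.2%; reactivated users 18.6% vs 32.1%; new users 9.4% vs 18.2%), Variant B has the higher rate every time. Pooled: 22.2% vs 39.7% — Variant B has the higher rate overall. They agree.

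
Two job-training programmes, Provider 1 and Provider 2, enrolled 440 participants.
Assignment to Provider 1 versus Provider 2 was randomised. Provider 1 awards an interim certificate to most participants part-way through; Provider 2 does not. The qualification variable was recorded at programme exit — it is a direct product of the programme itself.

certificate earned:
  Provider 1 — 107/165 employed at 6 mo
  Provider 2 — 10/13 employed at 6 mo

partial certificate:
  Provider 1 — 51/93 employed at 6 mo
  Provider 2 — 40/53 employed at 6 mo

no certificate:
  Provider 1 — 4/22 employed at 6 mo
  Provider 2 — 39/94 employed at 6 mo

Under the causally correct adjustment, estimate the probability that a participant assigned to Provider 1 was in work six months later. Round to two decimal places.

The qualification attained during the programme-specific comparison favours Provider 2 throughout, but the pooled figures favour Provider 1. The question is whether to condition on qualification attained during the programme.
The distribution of qualification attained during the programme is itself part of what the programme does — it is an intermediate outcome. Holding it fixed would remove that part of the effect; the total effect is the pooled difference.
So P(outcome | do(Provider 1)) is just the pooled rate for Provider 1: 162/280 = 0.579.

0.58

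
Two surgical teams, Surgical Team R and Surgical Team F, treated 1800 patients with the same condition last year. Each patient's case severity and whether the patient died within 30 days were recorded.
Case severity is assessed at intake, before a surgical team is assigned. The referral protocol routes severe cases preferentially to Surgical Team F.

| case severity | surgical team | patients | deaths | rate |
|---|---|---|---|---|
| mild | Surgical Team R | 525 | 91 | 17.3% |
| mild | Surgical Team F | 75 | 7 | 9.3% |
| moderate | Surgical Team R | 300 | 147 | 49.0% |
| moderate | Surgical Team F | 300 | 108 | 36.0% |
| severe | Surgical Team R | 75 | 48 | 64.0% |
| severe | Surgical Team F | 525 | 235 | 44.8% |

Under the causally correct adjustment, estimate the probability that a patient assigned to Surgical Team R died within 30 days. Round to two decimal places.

Here case severity is a common cause — it drives both which surgical team a case falls under and the outcome. The crude comparison mixes populations; the stratum-specific rates are the causally relevant ones.
Standardising Surgical Team R to the population case severity mix: 0.333·91/525 + 0.333·147/300 + 0.333·48/75 = 0.434.

0.43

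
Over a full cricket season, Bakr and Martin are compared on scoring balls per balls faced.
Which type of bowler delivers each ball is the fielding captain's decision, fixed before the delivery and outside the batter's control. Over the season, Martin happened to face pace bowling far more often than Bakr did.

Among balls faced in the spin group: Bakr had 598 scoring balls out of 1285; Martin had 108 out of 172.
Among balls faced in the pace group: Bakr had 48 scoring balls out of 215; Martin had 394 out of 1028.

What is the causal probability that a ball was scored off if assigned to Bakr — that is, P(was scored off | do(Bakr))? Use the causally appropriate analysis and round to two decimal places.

0.35

Since bowling type is a pre-existing factor (not a product of the player) and it affects the outcome on its own, it is a confounder. The stratified rates, not the pooled rate, identify the causal effect.
Standardising Bakr to the population bowling type mix: 0.540·598/1285 + 0.460·48/215 = 0.354.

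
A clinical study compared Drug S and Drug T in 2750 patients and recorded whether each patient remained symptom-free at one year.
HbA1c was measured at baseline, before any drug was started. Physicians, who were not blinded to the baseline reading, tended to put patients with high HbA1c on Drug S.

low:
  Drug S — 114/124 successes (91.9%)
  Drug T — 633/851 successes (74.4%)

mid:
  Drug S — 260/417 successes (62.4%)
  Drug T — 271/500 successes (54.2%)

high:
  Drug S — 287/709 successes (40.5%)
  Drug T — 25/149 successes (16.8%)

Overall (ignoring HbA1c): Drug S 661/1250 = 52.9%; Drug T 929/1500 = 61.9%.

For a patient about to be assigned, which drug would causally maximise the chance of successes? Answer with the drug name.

Drug S

HbA1c satisfies the back-door criterion: it is not a descendant of the drug, and it blocks the spurious path from drug to outcome. Adjusting for it (i.e., using the within-HbA1c rates) gives the causal effect.
Within each level — low: 91.9% vs 74.4%; mid: 62.4% vs 54.2%; high: 40.5% vs 16.8% — Drug S is higher every time.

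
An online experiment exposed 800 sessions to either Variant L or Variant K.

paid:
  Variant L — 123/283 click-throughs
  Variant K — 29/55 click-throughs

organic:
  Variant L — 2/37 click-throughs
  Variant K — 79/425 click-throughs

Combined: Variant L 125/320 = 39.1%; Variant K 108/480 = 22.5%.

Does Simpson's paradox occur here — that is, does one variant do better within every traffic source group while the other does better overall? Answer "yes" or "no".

Within each traffic source level (paid 43.5% vs 52.7%; organic 5.4% vs 18.6%), Variant K has the higher rate every time. Pooled: 39.1% vs 22.5% — Variant L has the higher rate overall. The two comparisons disagree.

yes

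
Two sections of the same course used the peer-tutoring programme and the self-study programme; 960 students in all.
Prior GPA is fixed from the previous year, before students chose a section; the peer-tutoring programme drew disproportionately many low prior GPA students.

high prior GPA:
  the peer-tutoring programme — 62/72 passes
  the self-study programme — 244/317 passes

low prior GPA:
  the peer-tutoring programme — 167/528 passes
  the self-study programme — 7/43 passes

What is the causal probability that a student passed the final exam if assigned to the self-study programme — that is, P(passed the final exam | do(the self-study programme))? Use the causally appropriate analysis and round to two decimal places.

0.41

Since prior GPA band is a pre-existing factor (not a product of the teaching method) and it affects the outcome on its own, it is a confounder. The stratified rates, not the pooled rate, identify the causal effect.
Standardising the self-study programme to the population prior GPA band mix: 0.405·244/317 + 0.595·7/43 = 0.409.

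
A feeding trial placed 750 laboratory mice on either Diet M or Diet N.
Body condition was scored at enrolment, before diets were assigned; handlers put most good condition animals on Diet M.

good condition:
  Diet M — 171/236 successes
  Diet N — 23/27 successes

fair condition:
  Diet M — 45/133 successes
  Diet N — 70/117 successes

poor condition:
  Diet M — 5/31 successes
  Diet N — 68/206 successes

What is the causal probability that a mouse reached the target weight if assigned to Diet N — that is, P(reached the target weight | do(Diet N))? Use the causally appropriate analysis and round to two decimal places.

0.60

Nothing the diet does changes starting body condition; the imbalance is an allocation artefact. With starting body condition also predicting the outcome, the pooled figure is confounded, and the within-stratum comparison is the causal one.
Standardising Diet N to the population starting body condition mix: 0.351·23/27 + 0.333·70/117 + 0.316·68/206 = 0.602.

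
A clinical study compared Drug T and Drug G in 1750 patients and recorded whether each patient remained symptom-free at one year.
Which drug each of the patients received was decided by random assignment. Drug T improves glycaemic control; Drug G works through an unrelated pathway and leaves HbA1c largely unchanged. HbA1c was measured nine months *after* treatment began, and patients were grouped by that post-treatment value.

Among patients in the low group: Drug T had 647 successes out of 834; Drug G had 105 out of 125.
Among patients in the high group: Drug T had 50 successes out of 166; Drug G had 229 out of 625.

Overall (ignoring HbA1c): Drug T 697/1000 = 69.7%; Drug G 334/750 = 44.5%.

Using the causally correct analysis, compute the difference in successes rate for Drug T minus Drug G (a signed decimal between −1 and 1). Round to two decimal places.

+0.25

The stratified and pooled comparisons disagree (Drug G wins within each HbA1c; Drug T wins overall), so the answer turns on the causal role of HbA1c.
Because the drug influences HbA1c, HbA1c is a post-treatment mediator, not a confounder. Stratifying on it would bias the estimate; the causal effect is the crude pooled difference.
The causal difference is the pooled difference: 0.697 − 0.445 = +0.252.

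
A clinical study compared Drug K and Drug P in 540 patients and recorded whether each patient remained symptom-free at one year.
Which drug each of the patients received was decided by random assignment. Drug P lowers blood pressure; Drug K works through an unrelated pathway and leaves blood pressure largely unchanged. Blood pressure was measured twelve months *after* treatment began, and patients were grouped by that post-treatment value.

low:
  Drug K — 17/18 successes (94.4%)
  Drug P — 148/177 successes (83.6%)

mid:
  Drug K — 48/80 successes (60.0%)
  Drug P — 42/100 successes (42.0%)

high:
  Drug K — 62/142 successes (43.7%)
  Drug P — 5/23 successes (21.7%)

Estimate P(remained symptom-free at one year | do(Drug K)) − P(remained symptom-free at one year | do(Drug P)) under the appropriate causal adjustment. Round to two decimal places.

-0.12

Stratifying would compare drugs among patients the drugs themselves sorted into blood pressure groups — a form of selection on an intermediate. The unconditioned pooled rates give the total causal effect.
The causal difference is the pooled difference: 0.529 − 0.650 = -0.121.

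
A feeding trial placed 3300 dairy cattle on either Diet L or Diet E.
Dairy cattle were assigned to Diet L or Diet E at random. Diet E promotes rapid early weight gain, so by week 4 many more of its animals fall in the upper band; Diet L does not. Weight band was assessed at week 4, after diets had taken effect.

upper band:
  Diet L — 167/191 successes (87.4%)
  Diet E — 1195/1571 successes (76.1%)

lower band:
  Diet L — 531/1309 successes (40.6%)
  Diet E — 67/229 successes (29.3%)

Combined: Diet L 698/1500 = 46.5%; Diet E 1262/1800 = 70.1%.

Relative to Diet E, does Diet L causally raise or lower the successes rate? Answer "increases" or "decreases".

decreases

Diet L is higher inside every week-4 weight band stratum but Diet E is higher in aggregate. Whether to stratify depends on how week-4 weight band relates to the diet.
Week-4 weight band lies on the pathway diet → week-4 weight band → outcome, so adjusting for it blocks the indirect effect. For the total causal effect of diet, use the unadjusted pooled rates.
Pooled: Diet L 46.5% vs Diet E 70.1%; Diet E is higher overall.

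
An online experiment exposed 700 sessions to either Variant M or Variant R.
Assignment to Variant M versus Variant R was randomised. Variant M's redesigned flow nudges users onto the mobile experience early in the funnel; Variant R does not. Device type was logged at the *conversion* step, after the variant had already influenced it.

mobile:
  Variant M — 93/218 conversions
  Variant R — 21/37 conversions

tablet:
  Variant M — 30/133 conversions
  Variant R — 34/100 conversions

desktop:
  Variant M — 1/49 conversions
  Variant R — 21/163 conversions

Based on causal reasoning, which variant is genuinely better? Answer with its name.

Because the variant influences device type, device type is a post-treatment mediator, not a confounder. Stratifying on it would bias the estimate; the causal effect is the crude pooled difference.
Pooled: Variant M 31.0% vs Variant R 25.3%; Variant M is higher overall.

Variant M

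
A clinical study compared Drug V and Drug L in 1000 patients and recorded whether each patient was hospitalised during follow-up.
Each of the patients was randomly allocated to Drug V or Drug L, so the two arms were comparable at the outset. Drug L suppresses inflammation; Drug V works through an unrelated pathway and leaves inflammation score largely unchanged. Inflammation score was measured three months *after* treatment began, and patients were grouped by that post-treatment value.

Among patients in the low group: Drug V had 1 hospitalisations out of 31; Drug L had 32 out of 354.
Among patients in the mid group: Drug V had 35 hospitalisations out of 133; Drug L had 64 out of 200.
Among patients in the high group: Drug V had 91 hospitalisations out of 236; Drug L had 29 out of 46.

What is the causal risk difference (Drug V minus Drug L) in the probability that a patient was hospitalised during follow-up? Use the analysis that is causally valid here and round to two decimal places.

+0.11

Inflammation score lies on the pathway drug → inflammation score → outcome, so adjusting for it blocks the indirect effect. For the total causal effect of drug, use the unadjusted pooled rates.
The causal difference is the pooled difference: 0.318 − 0.208 = +0.109.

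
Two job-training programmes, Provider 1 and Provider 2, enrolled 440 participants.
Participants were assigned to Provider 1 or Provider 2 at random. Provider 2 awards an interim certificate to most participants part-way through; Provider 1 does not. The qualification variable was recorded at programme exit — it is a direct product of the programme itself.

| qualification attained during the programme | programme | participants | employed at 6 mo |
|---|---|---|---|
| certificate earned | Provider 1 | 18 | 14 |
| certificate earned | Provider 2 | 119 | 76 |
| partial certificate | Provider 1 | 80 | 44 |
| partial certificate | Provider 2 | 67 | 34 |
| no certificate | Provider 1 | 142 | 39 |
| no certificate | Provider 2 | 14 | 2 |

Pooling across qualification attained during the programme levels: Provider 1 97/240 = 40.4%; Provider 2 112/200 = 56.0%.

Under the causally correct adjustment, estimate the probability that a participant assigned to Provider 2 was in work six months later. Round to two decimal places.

0.56

The distribution of qualification attained during the programme is itself part of what the programme does — it is an intermediate outcome. Holding it fixed would remove that part of the effect; the total effect is the pooled difference.
So P(outcome | do(Provider 2)) is just the pooled rate for Provider 2: 112/200 = 0.560.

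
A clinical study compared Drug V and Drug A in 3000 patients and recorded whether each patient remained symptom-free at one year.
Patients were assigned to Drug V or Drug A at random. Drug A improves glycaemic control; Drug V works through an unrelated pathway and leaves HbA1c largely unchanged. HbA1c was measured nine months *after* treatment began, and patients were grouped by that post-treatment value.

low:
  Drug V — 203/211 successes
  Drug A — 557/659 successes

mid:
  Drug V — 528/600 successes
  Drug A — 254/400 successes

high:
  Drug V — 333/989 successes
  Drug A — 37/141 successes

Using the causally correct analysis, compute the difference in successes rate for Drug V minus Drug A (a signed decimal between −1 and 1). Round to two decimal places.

The stratified and pooled comparisons disagree (Drug V wins within each HbA1c; Drug A wins overall), so the answer turns on the causal role of HbA1c.
HbA1c is downstream of the drug. One should not condition on a consequence of treatment, so the overall rates are the right comparison.
The causal difference is the pooled difference: 0.591 − 0.707 = -0.116.

-0.12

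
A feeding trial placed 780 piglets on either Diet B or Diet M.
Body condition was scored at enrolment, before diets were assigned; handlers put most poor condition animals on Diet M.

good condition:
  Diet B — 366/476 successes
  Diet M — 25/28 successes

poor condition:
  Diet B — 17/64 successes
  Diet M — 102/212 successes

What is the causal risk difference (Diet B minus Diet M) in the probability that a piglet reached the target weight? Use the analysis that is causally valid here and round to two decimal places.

The starting body condition-specific comparison favours Diet M throughout, but the pooled figures favour Diet B. The question is whether to condition on starting body condition.
Starting body condition differs across diets for reasons unrelated to any effect of the diet itself, and it separately predicts the outcome — a classic confounder. We must compare within starting body condition levels.
Adjusting over the population distribution of starting body condition: 0.646·(0.769−0.893) + 0.354·(0.266−0.481) = -0.156.

-0.16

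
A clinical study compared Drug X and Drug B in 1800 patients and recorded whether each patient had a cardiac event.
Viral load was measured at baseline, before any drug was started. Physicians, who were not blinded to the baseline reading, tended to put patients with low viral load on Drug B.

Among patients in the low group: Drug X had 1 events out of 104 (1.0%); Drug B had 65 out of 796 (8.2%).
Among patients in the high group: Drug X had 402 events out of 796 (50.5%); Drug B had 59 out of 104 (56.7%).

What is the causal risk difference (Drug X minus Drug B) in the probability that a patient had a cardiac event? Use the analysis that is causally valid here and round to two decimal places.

-0.07

Within every viral load level Drug X has the lower rate, yet pooled Drug B does — Simpson's reversal.
Viral load differs across drugs for reasons unrelated to any effect of the drug itself, and it separately predicts the outcome — a classic confounder. We must compare within viral load levels.
Adjusting over the population distribution of viral load: 0.500·(0.010−0.082) + 0.500·(0.505−0.567) = -0.067.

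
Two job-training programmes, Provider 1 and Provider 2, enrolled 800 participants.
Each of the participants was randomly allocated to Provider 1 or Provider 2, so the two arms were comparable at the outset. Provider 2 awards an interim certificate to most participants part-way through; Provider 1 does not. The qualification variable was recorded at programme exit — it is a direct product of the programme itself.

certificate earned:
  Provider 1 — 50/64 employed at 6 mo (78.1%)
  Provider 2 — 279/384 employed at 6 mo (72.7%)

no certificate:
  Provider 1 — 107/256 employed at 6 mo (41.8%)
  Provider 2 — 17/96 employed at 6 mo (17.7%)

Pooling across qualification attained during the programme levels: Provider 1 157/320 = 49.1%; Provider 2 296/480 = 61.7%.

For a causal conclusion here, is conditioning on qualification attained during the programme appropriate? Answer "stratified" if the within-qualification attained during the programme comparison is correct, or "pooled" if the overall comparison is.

pooled

The distribution of qualification attained during the programme is itself part of what the programme does — it is an intermediate outcome. Holding it fixed would remove that part of the effect; the total effect is the pooled difference.
Pooled: Provider 1 49.1% vs Provider 2 61.7%; Provider 2 is higher overall.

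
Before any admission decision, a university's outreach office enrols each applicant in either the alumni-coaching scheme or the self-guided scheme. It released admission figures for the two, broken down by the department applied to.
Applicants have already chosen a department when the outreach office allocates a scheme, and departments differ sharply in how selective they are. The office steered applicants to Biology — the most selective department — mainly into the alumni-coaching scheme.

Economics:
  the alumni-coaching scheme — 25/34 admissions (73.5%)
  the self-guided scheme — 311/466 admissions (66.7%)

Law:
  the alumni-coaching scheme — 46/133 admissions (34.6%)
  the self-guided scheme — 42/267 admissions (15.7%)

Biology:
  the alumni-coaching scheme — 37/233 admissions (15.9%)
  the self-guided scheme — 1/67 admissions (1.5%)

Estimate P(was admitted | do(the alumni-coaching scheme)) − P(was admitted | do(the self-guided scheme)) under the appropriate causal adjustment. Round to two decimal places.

+0.13

The stratified and pooled comparisons disagree (the alumni-coaching scheme wins within each department; the self-guided scheme wins overall), so the answer turns on the causal role of department.
Department satisfies the back-door criterion: it is not a descendant of the outreach scheme, and it blocks the spurious path from outreach scheme to outcome. Adjusting for it (i.e., using the within-department rates) gives the causal effect.
Adjusting over the population distribution of department: 0.417·(0.735−0.667) + 0.333·(0.346−0.157) + 0.250·(0.159−0.015) = +0.127.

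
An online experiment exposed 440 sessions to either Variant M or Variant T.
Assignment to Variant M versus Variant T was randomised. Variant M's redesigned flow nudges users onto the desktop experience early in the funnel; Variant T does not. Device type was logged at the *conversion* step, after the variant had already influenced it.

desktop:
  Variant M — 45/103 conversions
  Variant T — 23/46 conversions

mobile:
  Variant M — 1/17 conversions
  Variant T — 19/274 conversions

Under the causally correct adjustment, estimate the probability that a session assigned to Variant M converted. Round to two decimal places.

0.38

Device type is recorded after the variant and is itself shifted by it — it sits on the causal path from variant to outcome. Conditioning on a mediator would strip out part of the effect we want; the pooled comparison gives the total causal effect.
So P(outcome | do(Variant M)) is just the pooled rate for Variant M: 46/120 = 0.383.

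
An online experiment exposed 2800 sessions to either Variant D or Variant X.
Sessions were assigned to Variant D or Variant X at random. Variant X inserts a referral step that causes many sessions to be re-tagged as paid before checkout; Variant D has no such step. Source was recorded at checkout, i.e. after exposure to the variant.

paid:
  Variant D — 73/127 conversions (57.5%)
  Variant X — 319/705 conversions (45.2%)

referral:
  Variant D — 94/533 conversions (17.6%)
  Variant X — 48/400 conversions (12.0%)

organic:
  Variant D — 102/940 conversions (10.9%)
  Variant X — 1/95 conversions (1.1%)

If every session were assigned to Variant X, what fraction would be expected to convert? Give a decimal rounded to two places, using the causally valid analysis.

The stratified and pooled comparisons disagree (Variant D wins within each traffic source; Variant X wins overall), so the answer turns on the causal role of traffic source.
Stratifying would compare variants among sessions the variants themselves sorted into traffic source groups — a form of selection on an intermediate. The unconditioned pooled rates give the total causal effect.
So P(outcome | do(Variant X)) is just the pooled rate for Variant X: 368/1200 = 0.307.

0.31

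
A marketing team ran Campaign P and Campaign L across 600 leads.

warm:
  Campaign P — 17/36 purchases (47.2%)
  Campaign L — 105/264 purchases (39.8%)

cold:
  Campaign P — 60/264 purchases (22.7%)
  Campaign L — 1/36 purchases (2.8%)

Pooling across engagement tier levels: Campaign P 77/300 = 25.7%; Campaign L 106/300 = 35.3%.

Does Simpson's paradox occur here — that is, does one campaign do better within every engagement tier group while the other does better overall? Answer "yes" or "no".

Within each engagement tier level (warm 47.2% vs 39.8%; cold 22.7% vs 2.8%), Campaign P has the higher rate every time. Pooled: 25.7% vs 35.3% — Campaign L has the higher rate overall. The two comparisons disagree.

yes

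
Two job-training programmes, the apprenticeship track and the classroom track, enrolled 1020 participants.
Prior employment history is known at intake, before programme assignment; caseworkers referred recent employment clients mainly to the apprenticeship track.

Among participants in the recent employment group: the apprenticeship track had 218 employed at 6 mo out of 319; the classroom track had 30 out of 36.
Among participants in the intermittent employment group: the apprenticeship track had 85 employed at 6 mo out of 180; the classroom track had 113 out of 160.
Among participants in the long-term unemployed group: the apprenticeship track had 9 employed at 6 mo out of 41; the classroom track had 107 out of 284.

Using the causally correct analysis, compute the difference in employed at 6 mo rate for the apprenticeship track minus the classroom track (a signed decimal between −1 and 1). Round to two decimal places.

-0.18

Since prior employment history is a pre-existing factor (not a product of the programme) and it affects the outcome on its own, it is a confounder. The stratified rates, not the pooled rate, identify the causal effect.
Adjusting over the population distribution of prior employment history: 0.348·(0.683−0.833) + 0.333·(0.472−0.706) + 0.319·(0.220−0.377) = -0.180.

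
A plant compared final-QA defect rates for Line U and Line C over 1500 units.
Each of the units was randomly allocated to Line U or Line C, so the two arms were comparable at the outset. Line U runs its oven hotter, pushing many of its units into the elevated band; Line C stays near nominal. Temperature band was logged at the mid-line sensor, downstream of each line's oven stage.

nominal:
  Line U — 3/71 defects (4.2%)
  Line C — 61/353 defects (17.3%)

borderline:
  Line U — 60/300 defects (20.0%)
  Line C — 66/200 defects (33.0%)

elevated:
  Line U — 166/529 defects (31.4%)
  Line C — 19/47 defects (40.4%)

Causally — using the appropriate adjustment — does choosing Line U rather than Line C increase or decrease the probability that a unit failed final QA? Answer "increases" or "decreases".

Line U is lower inside every in-process temperature band stratum but Line C is lower in aggregate. Whether to stratify depends on how in-process temperature band relates to the line.
In-process temperature band lies on the pathway line → in-process temperature band → outcome, so adjusting for it blocks the indirect effect. For the total causal effect of line, use the unadjusted pooled rates.
Pooled: Line U 25.4% vs Line C 24.3%; Line C is lower overall.

increases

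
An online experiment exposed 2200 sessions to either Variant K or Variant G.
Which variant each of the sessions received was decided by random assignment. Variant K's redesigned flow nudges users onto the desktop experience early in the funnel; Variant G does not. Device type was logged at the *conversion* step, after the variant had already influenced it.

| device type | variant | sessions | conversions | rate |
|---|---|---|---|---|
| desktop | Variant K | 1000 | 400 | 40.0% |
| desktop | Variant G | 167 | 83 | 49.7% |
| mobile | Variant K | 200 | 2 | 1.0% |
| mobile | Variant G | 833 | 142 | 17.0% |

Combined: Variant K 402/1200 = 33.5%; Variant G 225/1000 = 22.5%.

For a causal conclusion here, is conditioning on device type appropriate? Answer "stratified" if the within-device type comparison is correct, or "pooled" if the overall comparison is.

pooled

The stratified and pooled comparisons disagree (Variant G wins within each device type; Variant K wins overall), so the answer turns on the causal role of device type.
Because the variant influences device type, device type is a post-treatment mediator, not a confounder. Stratifying on it would bias the estimate; the causal effect is the crude pooled difference.
Pooled: Variant K 33.5% vs Variant G 22.5%; Variant K is higher overall.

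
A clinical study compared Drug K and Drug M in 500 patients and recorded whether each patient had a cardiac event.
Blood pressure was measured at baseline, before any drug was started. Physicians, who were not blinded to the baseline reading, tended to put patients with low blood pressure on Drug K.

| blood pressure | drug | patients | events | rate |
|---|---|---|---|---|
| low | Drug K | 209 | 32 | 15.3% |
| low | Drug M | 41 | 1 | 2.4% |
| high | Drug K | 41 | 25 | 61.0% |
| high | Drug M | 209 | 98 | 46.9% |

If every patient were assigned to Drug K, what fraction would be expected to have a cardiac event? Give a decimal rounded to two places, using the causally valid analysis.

The blood pressure-specific comparison favours Drug M throughout, but the pooled figures favour Drug K. The question is whether to condition on blood pressure.
Blood pressure is set before the drug has any effect — it is not caused by the drug — and it independently drives the outcome. That makes it a confounder, so the causal comparison is within blood pressure levels.
Standardising Drug K to the population blood pressure mix: 0.500·32/209 + 0.500·25/41 = 0.381.

0.38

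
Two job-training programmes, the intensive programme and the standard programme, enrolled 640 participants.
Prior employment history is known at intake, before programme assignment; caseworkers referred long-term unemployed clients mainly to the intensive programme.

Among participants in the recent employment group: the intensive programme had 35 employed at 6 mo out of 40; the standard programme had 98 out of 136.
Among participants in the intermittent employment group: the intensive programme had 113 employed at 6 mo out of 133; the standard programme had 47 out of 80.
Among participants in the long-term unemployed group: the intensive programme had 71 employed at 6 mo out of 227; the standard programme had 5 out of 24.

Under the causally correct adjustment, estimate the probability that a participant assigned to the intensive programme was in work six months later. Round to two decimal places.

0.65

The prior employment history-specific comparison favours the intensive programme throughout, but the pooled figures favour the standard programme. The question is whether to condition on prior employment history.
The imbalance in prior employment history arose from how participants were allocated, not from anything the programme did; and prior employment history independently affects the outcome. The pooled gap is confounded — condition on prior employment history.
Standardising the intensive programme to the population prior employment history mix: 0.275·35/40 + 0.333·113/133 + 0.392·71/227 = 0.646.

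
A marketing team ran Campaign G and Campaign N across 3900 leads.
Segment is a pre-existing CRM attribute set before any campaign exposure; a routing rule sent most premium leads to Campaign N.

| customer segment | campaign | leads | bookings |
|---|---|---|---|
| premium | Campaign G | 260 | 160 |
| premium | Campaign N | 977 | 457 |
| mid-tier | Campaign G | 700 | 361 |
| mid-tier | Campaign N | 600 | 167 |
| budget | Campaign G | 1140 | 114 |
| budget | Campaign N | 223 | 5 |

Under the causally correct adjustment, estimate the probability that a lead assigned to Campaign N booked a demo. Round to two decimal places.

0.25

The customer segment-specific comparison favours Campaign G throughout, but the pooled figures favour Campaign N. The question is whether to condition on customer segment.
Nothing the campaign does changes customer segment; the imbalance is an allocation artefact. With customer segment also predicting the outcome, the pooled figure is confounded, and the within-stratum comparison is the causal one.
Standardising Campaign N to the population customer segment mix: 0.317·457/977 + 0.333·167/600 + 0.349·5/223 = 0.249.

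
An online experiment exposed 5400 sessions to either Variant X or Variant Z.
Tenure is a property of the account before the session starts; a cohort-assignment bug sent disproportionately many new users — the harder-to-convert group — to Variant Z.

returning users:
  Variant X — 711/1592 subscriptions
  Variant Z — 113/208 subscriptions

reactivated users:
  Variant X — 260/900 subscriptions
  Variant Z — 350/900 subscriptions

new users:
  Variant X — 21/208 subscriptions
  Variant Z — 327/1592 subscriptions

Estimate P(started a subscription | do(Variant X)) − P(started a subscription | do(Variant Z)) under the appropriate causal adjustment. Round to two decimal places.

-0.10

The user tenure-specific comparison favours Variant Z throughout, but the pooled figures favour Variant X. The question is whether to condition on user tenure.
Since user tenure is a pre-existing factor (not a product of the variant) and it affects the outcome on its own, it is a confounder. The stratified rates, not the pooled rate, identify the causal effect.
Adjusting over the population distribution of user tenure: 0.333·(0.447−0.543) + 0.333·(0.289−0.389) + 0.333·(0.101−0.205) = -0.100.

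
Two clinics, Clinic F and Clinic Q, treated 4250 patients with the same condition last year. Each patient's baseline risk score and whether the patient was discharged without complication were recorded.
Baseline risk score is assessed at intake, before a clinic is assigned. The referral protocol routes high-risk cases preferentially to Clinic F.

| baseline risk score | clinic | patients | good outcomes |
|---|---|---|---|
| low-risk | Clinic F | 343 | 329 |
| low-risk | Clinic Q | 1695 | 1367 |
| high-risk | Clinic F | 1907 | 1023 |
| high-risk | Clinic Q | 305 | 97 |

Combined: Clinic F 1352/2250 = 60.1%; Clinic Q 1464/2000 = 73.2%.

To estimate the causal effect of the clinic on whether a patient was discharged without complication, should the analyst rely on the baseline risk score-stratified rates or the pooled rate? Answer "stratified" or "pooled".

Nothing the clinic does changes baseline risk score; the imbalance is an allocation artefact. With baseline risk score also predicting the outcome, the pooled figure is confounded, and the within-stratum comparison is the causal one.
Within each level — low-risk: 95.9% vs 80.6%; high-risk: 53.6% vs 31.8% — Clinic F is higher every time.

stratified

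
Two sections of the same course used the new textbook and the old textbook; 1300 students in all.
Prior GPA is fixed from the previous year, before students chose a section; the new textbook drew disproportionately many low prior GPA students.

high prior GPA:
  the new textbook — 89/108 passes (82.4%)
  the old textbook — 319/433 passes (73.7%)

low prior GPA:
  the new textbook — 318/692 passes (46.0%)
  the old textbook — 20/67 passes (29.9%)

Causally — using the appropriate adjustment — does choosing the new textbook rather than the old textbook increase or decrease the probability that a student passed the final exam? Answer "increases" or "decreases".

The stratified and pooled comparisons disagree (the new textbook wins within each prior GPA band; the old textbook wins overall), so the answer turns on the causal role of prior GPA band.
Since prior GPA band is a pre-existing factor (not a product of the teaching method) and it affects the outcome on its own, it is a confounder. The stratified rates, not the pooled rate, identify the causal effect.
Within each level — high prior GPA: 82.4% vs 73.7%; low prior GPA: 46.0% vs 29.9% — the new textbook is higher every time.

increases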